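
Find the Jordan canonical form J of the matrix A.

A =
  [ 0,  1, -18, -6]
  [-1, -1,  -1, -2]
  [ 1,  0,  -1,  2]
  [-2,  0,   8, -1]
J_3(-2) ⊕ J_1(3)

The characteristic polynomial is
  det(x·I − A) = x^4 + 3*x^3 - 6*x^2 - 28*x - 24 = (x - 3)*(x + 2)^3

Eigenvalues and multiplicities (the geometric multiplicity of λ is n − rank(A − λI), which equals the number of Jordan blocks for λ):
  λ = -2: algebraic multiplicity = 3, geometric multiplicity = 1
  λ = 3: algebraic multiplicity = 1, geometric multiplicity = 1

Determining the block sizes for each eigenvalue:
  λ = -2: one block (gm = 1), so the single block has size am = 3 → block sizes [3]
  λ = 3: one block (gm = 1), so the single block has size am = 1 → block sizes [1]

Assembling the blocks gives a Jordan form
J =
  [-2,  1,  0, 0]
  [ 0, -2,  1, 0]
  [ 0,  0, -2, 0]
  [ 0,  0,  0, 3]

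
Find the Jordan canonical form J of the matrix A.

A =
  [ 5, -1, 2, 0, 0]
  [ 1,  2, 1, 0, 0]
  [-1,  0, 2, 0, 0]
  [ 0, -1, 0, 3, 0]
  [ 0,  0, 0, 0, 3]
J_3(3) ⊕ J_1(3) ⊕ J_1(3)

The characteristic polynomial is
  det(x·I − A) = x^5 - 15*x^4 + 90*x^3 - 270*x^2 + 405*x - 243 = (x - 3)^5

Eigenvalues and multiplicities (the geometric multiplicity of λ is n − rank(A − λI), which equals the number of Jordan blocks for λ):
  λ = 3: algebraic multiplicity = 5, geometric multiplicity = 3

Determining the block sizes for each eigenvalue:
  λ = 3: with am = 5 and gm = 3, the partition is not yet determined (e.g. several partitions of 5 into 3 parts exist). Let N = A − (3)·I. Computing rank(N^1) = 2, rank(N^2) = 1, rank(N^3) = 0; the number of blocks of size ≥ j is rank(N^{j−1}) − rank(N^j), giving [3, 1, 1]. So we have 1 block(s) of size 3, 2 block(s) of size 1 → block sizes [3, 1, 1]

Assembling the blocks gives a Jordan form
J =
  [3, 1, 0, 0, 0]
  [0, 3, 1, 0, 0]
  [0, 0, 3, 0, 0]
  [0, 0, 0, 3, 0]
  [0, 0, 0, 0, 3]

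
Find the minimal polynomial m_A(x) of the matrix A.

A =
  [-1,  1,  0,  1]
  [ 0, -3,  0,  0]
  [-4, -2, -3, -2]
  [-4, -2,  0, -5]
x^2 + 6*x + 9

The characteristic polynomial is χ_A(x) = (x + 3)^4, so the eigenvalues are known. The minimal polynomial is
  m_A(x) = Π_λ (x − λ)^{k_λ}
where k_λ is the size of the *largest* Jordan block for λ (equivalently, the smallest k with (A − λI)^k v = 0 for every generalised eigenvector v of λ).

  λ = -3: largest Jordan block has size 2, contributing (x + 3)^2

So m_A(x) = (x + 3)^2 = x^2 + 6*x + 9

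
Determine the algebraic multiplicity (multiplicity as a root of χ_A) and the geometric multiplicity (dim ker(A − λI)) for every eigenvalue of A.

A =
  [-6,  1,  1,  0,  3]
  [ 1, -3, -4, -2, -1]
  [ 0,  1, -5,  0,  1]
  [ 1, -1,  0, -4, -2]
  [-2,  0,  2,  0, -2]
λ = -4: alg = 5, geom = 2

Step 1 — factor the characteristic polynomial to read off the algebraic multiplicities:
  χ_A(x) = (x + 4)^5

Step 2 — compute geometric multiplicities via the rank-nullity identity g(λ) = n − rank(A − λI):
  rank(A − (-4)·I) = 3, so dim ker(A − (-4)·I) = n − 3 = 2

Summary:
  λ = -4: algebraic multiplicity = 5, geometric multiplicity = 2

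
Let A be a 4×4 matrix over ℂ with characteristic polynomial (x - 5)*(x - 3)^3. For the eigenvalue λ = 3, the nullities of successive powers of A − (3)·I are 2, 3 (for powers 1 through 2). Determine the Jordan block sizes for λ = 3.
Block sizes for λ = 3: [2, 1]

From the dimensions of kernels of powers, the number of Jordan blocks of size at least j is d_j − d_{j−1} where d_j = dim ker(N^j) (with d_0 = 0). Computing the differences gives [2, 1].
The number of blocks of size exactly k is (#blocks of size ≥ k) − (#blocks of size ≥ k + 1), so the partition is: 1 block(s) of size 1, 1 block(s) of size 2.
In nonincreasing order the block sizes are [2, 1].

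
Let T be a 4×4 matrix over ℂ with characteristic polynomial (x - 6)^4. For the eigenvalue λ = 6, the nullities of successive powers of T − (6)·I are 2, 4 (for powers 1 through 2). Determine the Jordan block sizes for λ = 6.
Block sizes for λ = 6: [2, 2]

From the dimensions of kernels of powers, the number of Jordan blocks of size at least j is d_j − d_{j−1} where d_j = dim ker(N^j) (with d_0 = 0). Computing the differences gives [2, 2].
The number of blocks of size exactly k is (#blocks of size ≥ k) − (#blocks of size ≥ k + 1), so the partition is: 2 block(s) of size 2.
In nonincreasing order the block sizes are [2, 2].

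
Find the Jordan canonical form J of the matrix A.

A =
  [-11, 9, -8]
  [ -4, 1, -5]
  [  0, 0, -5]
J_3(-5)

The characteristic polynomial is
  det(x·I − A) = x^3 + 15*x^2 + 75*x + 125 = (x + 5)^3

Eigenvalues and multiplicities (the geometric multiplicity of λ is n − rank(A − λI), which equals the number of Jordan blocks for λ):
  λ = -5: algebraic multiplicity = 3, geometric multiplicity = 1

Determining the block sizes for each eigenvalue:
  λ = -5: one block (gm = 1), so the single block has size am = 3 → block sizes [3]

Assembling the blocks gives a Jordan form
J =
  [-5,  1,  0]
  [ 0, -5,  1]
  [ 0,  0, -5]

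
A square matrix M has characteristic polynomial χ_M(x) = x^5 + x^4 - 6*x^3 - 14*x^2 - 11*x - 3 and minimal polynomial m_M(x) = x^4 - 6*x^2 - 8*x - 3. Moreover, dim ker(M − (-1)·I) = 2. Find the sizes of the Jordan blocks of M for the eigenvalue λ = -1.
Block sizes for λ = -1: [3, 1]

Step 1 — from the characteristic polynomial, algebraic multiplicity of λ = -1 is 4. From dim ker(M − (-1)·I) = 2, there are exactly 2 Jordan blocks for λ = -1.
Step 2 — from the minimal polynomial, the factor (x + 1)^3 tells us the largest block for λ = -1 has size 3.
Step 3 — with total size 4, 2 blocks, and largest block 3, the block sizes (in nonincreasing order) are [3, 1].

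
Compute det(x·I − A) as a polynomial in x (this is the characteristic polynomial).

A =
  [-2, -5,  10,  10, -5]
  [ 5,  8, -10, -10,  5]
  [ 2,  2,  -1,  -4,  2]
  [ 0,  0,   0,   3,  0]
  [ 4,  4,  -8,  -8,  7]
x^5 - 15*x^4 + 90*x^3 - 270*x^2 + 405*x - 243

Expanding det(x·I − A) (e.g. by cofactor expansion or by noting that A is similar to its Jordan form J, which has the same characteristic polynomial as A) gives
  χ_A(x) = x^5 - 15*x^4 + 90*x^3 - 270*x^2 + 405*x - 243
which factors as (x - 3)^5. The eigenvalues (with algebraic multiplicities) are λ = 3 with multiplicity 5.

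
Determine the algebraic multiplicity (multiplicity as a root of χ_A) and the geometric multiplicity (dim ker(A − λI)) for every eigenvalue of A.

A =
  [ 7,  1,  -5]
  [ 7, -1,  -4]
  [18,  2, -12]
λ = -2: alg = 3, geom = 1

Step 1 — factor the characteristic polynomial to read off the algebraic multiplicities:
  χ_A(x) = (x + 2)^3

Step 2 — compute geometric multiplicities via the rank-nullity identity g(λ) = n − rank(A − λI):
  rank(A − (-2)·I) = 2, so dim ker(A − (-2)·I) = n − 2 = 1

Summary:
  λ = -2: algebraic multiplicity = 3, geometric multiplicity = 1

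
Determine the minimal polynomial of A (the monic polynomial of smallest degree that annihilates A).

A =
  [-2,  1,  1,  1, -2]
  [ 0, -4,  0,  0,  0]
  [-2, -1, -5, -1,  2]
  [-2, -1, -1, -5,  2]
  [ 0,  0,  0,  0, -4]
x^2 + 8*x + 16

The characteristic polynomial is χ_A(x) = (x + 4)^5, so the eigenvalues are known. The minimal polynomial is
  m_A(x) = Π_λ (x − λ)^{k_λ}
where k_λ is the size of the *largest* Jordan block for λ (equivalently, the smallest k with (A − λI)^k v = 0 for every generalised eigenvector v of λ).

  λ = -4: largest Jordan block has size 2, contributing (x + 4)^2

So m_A(x) = (x + 4)^2 = x^2 + 8*x + 16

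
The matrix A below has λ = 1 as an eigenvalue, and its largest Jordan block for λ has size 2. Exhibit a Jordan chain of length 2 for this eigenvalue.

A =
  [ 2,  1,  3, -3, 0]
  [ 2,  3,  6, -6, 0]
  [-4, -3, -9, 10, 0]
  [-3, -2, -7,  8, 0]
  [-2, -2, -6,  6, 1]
A Jordan chain for λ = 1 of length 2:
v_1 = (1, 2, -4, -3, -2)ᵀ
v_2 = (1, 0, 0, 0, 0)ᵀ

Let N = A − (1)·I. We want v_2 with N^2 v_2 = 0 but N^1 v_2 ≠ 0; then v_{j-1} := N · v_j for j = 2, …, 2.

Pick v_2 = (1, 0, 0, 0, 0)ᵀ.
Then v_1 = N · v_2 = (1, 2, -4, -3, -2)ᵀ.

Sanity check: (A − (1)·I) v_1 = (0, 0, 0, 0, 0)ᵀ = 0. ✓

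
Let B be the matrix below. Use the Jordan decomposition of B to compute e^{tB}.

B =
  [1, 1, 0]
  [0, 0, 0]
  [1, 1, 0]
e^{tB} =
  [exp(t), exp(t) - 1, 0]
  [0, 1, 0]
  [exp(t) - 1, exp(t) - 1, 1]

Strategy: write B = P · J · P⁻¹ where J is a Jordan canonical form, so e^{tB} = P · e^{tJ} · P⁻¹, and e^{tJ} can be computed block-by-block.

B has Jordan form
J =
  [0, 0, 0]
  [0, 0, 0]
  [0, 0, 1]
(up to reordering of blocks).

Per-block formulas:
  For a 1×1 block at λ = 0: exp(t · [0]) = [e^(0t)].
  For a 1×1 block at λ = 1: exp(t · [1]) = [e^(1t)].

After assembling e^{tJ} and conjugating by P, we get:

e^{tB} =
  [exp(t), exp(t) - 1, 0]
  [0, 1, 0]
  [exp(t) - 1, exp(t) - 1, 1]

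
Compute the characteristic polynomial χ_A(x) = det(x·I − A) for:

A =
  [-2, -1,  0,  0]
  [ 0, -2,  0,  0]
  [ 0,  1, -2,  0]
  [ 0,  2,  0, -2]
x^4 + 8*x^3 + 24*x^2 + 32*x + 16

Expanding det(x·I − A) (e.g. by cofactor expansion or by noting that A is similar to its Jordan form J, which has the same characteristic polynomial as A) gives
  χ_A(x) = x^4 + 8*x^3 + 24*x^2 + 32*x + 16
which factors as (x + 2)^4. The eigenvalues (with algebraic multiplicities) are λ = -2 with multiplicity 4.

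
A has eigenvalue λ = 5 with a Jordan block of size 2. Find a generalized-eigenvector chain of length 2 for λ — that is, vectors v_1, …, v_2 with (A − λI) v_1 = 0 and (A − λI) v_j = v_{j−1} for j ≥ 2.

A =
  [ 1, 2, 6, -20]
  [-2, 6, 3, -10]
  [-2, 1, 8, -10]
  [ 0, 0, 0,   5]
A Jordan chain for λ = 5 of length 2:
v_1 = (-4, -2, -2, 0)ᵀ
v_2 = (1, 0, 0, 0)ᵀ

Let N = A − (5)·I. We want v_2 with N^2 v_2 = 0 but N^1 v_2 ≠ 0; then v_{j-1} := N · v_j for j = 2, …, 2.

Pick v_2 = (1, 0, 0, 0)ᵀ.
Then v_1 = N · v_2 = (-4, -2, -2, 0)ᵀ.

Sanity check: (A − (5)·I) v_1 = (0, 0, 0, 0)ᵀ = 0. ✓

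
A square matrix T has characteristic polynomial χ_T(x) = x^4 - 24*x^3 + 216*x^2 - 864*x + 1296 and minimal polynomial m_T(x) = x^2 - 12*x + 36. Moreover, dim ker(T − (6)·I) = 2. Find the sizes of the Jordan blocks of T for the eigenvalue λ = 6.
Block sizes for λ = 6: [2, 2]

Step 1 — from the characteristic polynomial, algebraic multiplicity of λ = 6 is 4. From dim ker(T − (6)·I) = 2, there are exactly 2 Jordan blocks for λ = 6.
Step 2 — from the minimal polynomial, the factor (x − 6)^2 tells us the largest block for λ = 6 has size 2.
Step 3 — with total size 4, 2 blocks, and largest block 2, the block sizes (in nonincreasing order) are [2, 2].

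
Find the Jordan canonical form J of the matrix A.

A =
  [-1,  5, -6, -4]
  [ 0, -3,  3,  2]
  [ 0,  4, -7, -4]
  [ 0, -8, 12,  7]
J_3(-1) ⊕ J_1(-1)

The characteristic polynomial is
  det(x·I − A) = x^4 + 4*x^3 + 6*x^2 + 4*x + 1 = (x + 1)^4

Eigenvalues and multiplicities (the geometric multiplicity of λ is n − rank(A − λI), which equals the number of Jordan blocks for λ):
  λ = -1: algebraic multiplicity = 4, geometric multiplicity = 2

Determining the block sizes for each eigenvalue:
  λ = -1: with am = 4 and gm = 2, the partition is not yet determined (e.g. several partitions of 4 into 2 parts exist). Let N = A − (-1)·I. Computing rank(N^1) = 2, rank(N^2) = 1, rank(N^3) = 0; the number of blocks of size ≥ j is rank(N^{j−1}) − rank(N^j), giving [2, 1, 1]. So we have 1 block(s) of size 3, 1 block(s) of size 1 → block sizes [3, 1]

Assembling the blocks gives a Jordan form
J =
  [-1,  1,  0,  0]
  [ 0, -1,  1,  0]
  [ 0,  0, -1,  0]
  [ 0,  0,  0, -1]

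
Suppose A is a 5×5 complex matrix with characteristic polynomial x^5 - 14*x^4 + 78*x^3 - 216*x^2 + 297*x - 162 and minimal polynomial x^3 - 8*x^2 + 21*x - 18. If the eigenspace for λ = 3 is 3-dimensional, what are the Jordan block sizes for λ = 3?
Block sizes for λ = 3: [2, 1, 1]

Step 1 — from the characteristic polynomial, algebraic multiplicity of λ = 3 is 4. From dim ker(A − (3)·I) = 3, there are exactly 3 Jordan blocks for λ = 3.
Step 2 — from the minimal polynomial, the factor (x − 3)^2 tells us the largest block for λ = 3 has size 2.
Step 3 — with total size 4, 3 blocks, and largest block 2, the block sizes (in nonincreasing order) are [2, 1, 1].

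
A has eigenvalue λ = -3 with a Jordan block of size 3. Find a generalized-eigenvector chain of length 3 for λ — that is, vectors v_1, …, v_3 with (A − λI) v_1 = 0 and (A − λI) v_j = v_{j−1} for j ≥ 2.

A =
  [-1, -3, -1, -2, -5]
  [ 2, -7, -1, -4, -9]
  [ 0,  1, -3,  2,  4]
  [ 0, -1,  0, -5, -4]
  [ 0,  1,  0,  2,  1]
A Jordan chain for λ = -3 of length 3:
v_1 = (-2, -4, 2, -2, 2)ᵀ
v_2 = (2, 2, 0, 0, 0)ᵀ
v_3 = (1, 0, 0, 0, 0)ᵀ

Let N = A − (-3)·I. We want v_3 with N^3 v_3 = 0 but N^2 v_3 ≠ 0; then v_{j-1} := N · v_j for j = 3, …, 2.

Pick v_3 = (1, 0, 0, 0, 0)ᵀ.
Then v_2 = N · v_3 = (2, 2, 0, 0, 0)ᵀ.
Then v_1 = N · v_2 = (-2, -4, 2, -2, 2)ᵀ.

Sanity check: (A − (-3)·I) v_1 = (0, 0, 0, 0, 0)ᵀ = 0. ✓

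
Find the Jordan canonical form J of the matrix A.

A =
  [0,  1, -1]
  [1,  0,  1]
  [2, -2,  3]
J_2(1) ⊕ J_1(1)

The characteristic polynomial is
  det(x·I − A) = x^3 - 3*x^2 + 3*x - 1 = (x - 1)^3

Eigenvalues and multiplicities (the geometric multiplicity of λ is n − rank(A − λI), which equals the number of Jordan blocks for λ):
  λ = 1: algebraic multiplicity = 3, geometric multiplicity = 2

Determining the block sizes for each eigenvalue:
  λ = 1: 2 blocks summing to 3 forces exactly one block of size 2 and the rest size 1 → block sizes [2, 1]

Assembling the blocks gives a Jordan form
J =
  [1, 1, 0]
  [0, 1, 0]
  [0, 0, 1]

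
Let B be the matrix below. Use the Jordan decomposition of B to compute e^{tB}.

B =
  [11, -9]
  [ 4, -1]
e^{tB} =
  [6*t*exp(5*t) + exp(5*t), -9*t*exp(5*t)]
  [4*t*exp(5*t), -6*t*exp(5*t) + exp(5*t)]

Strategy: write B = P · J · P⁻¹ where J is a Jordan canonical form, so e^{tB} = P · e^{tJ} · P⁻¹, and e^{tJ} can be computed block-by-block.

B has Jordan form
J =
  [5, 1]
  [0, 5]
(up to reordering of blocks).

Per-block formulas:
  For a 2×2 Jordan block J_2(5): exp(t · J_2(5)) = e^(5t)·(I + t·N), where N is the 2×2 nilpotent shift.

After assembling e^{tJ} and conjugating by P, we get:

e^{tB} =
  [6*t*exp(5*t) + exp(5*t), -9*t*exp(5*t)]
  [4*t*exp(5*t), -6*t*exp(5*t) + exp(5*t)]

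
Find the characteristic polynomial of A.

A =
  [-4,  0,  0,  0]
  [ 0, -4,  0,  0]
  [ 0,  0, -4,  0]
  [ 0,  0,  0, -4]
x^4 + 16*x^3 + 96*x^2 + 256*x + 256

Expanding det(x·I − A) (e.g. by cofactor expansion or by noting that A is similar to its Jordan form J, which has the same characteristic polynomial as A) gives
  χ_A(x) = x^4 + 16*x^3 + 96*x^2 + 256*x + 256
which factors as (x + 4)^4. The eigenvalues (with algebraic multiplicities) are λ = -4 with multiplicity 4.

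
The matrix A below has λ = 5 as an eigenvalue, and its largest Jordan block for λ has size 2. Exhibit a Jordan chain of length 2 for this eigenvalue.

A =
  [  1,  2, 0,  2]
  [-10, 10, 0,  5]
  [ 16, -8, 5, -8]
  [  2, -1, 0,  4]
A Jordan chain for λ = 5 of length 2:
v_1 = (-4, -10, 16, 2)ᵀ
v_2 = (1, 0, 0, 0)ᵀ

Let N = A − (5)·I. We want v_2 with N^2 v_2 = 0 but N^1 v_2 ≠ 0; then v_{j-1} := N · v_j for j = 2, …, 2.

Pick v_2 = (1, 0, 0, 0)ᵀ.
Then v_1 = N · v_2 = (-4, -10, 16, 2)ᵀ.

Sanity check: (A − (5)·I) v_1 = (0, 0, 0, 0)ᵀ = 0. ✓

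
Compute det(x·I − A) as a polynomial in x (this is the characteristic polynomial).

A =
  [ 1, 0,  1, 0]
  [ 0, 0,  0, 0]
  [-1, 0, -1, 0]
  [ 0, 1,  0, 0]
x^4

Expanding det(x·I − A) (e.g. by cofactor expansion or by noting that A is similar to its Jordan form J, which has the same characteristic polynomial as A) gives
  χ_A(x) = x^4
which factors as x^4. The eigenvalues (with algebraic multiplicities) are λ = 0 with multiplicity 4.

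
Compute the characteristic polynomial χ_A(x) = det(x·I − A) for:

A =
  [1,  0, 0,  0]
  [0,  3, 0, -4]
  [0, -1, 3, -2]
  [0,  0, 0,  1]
x^4 - 8*x^3 + 22*x^2 - 24*x + 9

Expanding det(x·I − A) (e.g. by cofactor expansion or by noting that A is similar to its Jordan form J, which has the same characteristic polynomial as A) gives
  χ_A(x) = x^4 - 8*x^3 + 22*x^2 - 24*x + 9
which factors as (x - 3)^2*(x - 1)^2. The eigenvalues (with algebraic multiplicities) are λ = 1 with multiplicity 2, λ = 3 with multiplicity 2.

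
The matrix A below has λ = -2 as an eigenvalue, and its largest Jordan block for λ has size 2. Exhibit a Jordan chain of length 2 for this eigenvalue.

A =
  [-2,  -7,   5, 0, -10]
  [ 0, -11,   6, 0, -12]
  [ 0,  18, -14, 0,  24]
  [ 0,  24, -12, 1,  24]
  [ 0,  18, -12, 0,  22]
A Jordan chain for λ = -2 of length 2:
v_1 = (1, 0, 0, 0, 0)ᵀ
v_2 = (0, 2, 3, -4, 0)ᵀ

Let N = A − (-2)·I. We want v_2 with N^2 v_2 = 0 but N^1 v_2 ≠ 0; then v_{j-1} := N · v_j for j = 2, …, 2.

Pick v_2 = (0, 2, 3, -4, 0)ᵀ.
Then v_1 = N · v_2 = (1, 0, 0, 0, 0)ᵀ.

Sanity check: (A − (-2)·I) v_1 = (0, 0, 0, 0, 0)ᵀ = 0. ✓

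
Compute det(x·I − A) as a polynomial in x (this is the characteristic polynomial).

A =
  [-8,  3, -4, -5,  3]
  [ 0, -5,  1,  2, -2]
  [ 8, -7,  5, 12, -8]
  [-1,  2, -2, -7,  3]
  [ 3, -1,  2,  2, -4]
x^5 + 19*x^4 + 144*x^3 + 544*x^2 + 1024*x + 768

Expanding det(x·I − A) (e.g. by cofactor expansion or by noting that A is similar to its Jordan form J, which has the same characteristic polynomial as A) gives
  χ_A(x) = x^5 + 19*x^4 + 144*x^3 + 544*x^2 + 1024*x + 768
which factors as (x + 3)*(x + 4)^4. The eigenvalues (with algebraic multiplicities) are λ = -4 with multiplicity 4, λ = -3 with multiplicity 1.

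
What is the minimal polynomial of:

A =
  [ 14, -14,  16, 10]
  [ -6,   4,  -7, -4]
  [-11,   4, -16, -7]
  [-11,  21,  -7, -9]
x^4 + 7*x^3 + 15*x^2 + 13*x + 4

The characteristic polynomial is χ_A(x) = (x + 1)^3*(x + 4), so the eigenvalues are known. The minimal polynomial is
  m_A(x) = Π_λ (x − λ)^{k_λ}
where k_λ is the size of the *largest* Jordan block for λ (equivalently, the smallest k with (A − λI)^k v = 0 for every generalised eigenvector v of λ).

  λ = -4: largest Jordan block has size 1, contributing (x + 4)
  λ = -1: largest Jordan block has size 3, contributing (x + 1)^3

So m_A(x) = (x + 1)^3*(x + 4) = x^4 + 7*x^3 + 15*x^2 + 13*x + 4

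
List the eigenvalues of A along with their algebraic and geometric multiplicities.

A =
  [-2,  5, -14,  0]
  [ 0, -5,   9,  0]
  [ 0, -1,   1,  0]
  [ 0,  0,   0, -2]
λ = -2: alg = 4, geom = 2

Step 1 — factor the characteristic polynomial to read off the algebraic multiplicities:
  χ_A(x) = (x + 2)^4

Step 2 — compute geometric multiplicities via the rank-nullity identity g(λ) = n − rank(A − λI):
  rank(A − (-2)·I) = 2, so dim ker(A − (-2)·I) = n − 2 = 2

Summary:
  λ = -2: algebraic multiplicity = 4, geometric multiplicity = 2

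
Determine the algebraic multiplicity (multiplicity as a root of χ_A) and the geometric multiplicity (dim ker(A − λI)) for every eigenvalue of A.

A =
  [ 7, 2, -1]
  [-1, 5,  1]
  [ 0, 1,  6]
λ = 6: alg = 3, geom = 1

Step 1 — factor the characteristic polynomial to read off the algebraic multiplicities:
  χ_A(x) = (x - 6)^3

Step 2 — compute geometric multiplicities via the rank-nullity identity g(λ) = n − rank(A − λI):
  rank(A − (6)·I) = 2, so dim ker(A − (6)·I) = n − 2 = 1

Summary:
  λ = 6: algebraic multiplicity = 3, geometric multiplicity = 1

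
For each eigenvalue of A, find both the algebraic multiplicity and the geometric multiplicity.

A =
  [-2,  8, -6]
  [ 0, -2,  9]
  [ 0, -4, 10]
λ = -2: alg = 1, geom = 1; λ = 4: alg = 2, geom = 1

Step 1 — factor the characteristic polynomial to read off the algebraic multiplicities:
  χ_A(x) = (x - 4)^2*(x + 2)

Step 2 — compute geometric multiplicities via the rank-nullity identity g(λ) = n − rank(A − λI):
  rank(A − (-2)·I) = 2, so dim ker(A − (-2)·I) = n − 2 = 1
  rank(A − (4)·I) = 2, so dim ker(A − (4)·I) = n − 2 = 1

Summary:
  λ = -2: algebraic multiplicity = 1, geometric multiplicity = 1
  λ = 4: algebraic multiplicity = 2, geometric multiplicity = 1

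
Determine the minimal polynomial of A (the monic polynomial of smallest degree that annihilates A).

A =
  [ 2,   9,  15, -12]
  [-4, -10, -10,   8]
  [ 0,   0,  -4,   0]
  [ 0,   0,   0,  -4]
x^2 + 8*x + 16

The characteristic polynomial is χ_A(x) = (x + 4)^4, so the eigenvalues are known. The minimal polynomial is
  m_A(x) = Π_λ (x − λ)^{k_λ}
where k_λ is the size of the *largest* Jordan block for λ (equivalently, the smallest k with (A − λI)^k v = 0 for every generalised eigenvector v of λ).

  λ = -4: largest Jordan block has size 2, contributing (x + 4)^2

So m_A(x) = (x + 4)^2 = x^2 + 8*x + 16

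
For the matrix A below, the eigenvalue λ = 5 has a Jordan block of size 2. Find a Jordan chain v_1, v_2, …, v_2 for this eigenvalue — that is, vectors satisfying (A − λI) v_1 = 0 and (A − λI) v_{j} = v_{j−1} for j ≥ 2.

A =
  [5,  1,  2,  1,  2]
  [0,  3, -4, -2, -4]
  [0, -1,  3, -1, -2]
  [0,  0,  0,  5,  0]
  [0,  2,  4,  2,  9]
A Jordan chain for λ = 5 of length 2:
v_1 = (1, -2, -1, 0, 2)ᵀ
v_2 = (0, 1, 0, 0, 0)ᵀ

Let N = A − (5)·I. We want v_2 with N^2 v_2 = 0 but N^1 v_2 ≠ 0; then v_{j-1} := N · v_j for j = 2, …, 2.

Pick v_2 = (0, 1, 0, 0, 0)ᵀ.
Then v_1 = N · v_2 = (1, -2, -1, 0, 2)ᵀ.

Sanity check: (A − (5)·I) v_1 = (0, 0, 0, 0, 0)ᵀ = 0. ✓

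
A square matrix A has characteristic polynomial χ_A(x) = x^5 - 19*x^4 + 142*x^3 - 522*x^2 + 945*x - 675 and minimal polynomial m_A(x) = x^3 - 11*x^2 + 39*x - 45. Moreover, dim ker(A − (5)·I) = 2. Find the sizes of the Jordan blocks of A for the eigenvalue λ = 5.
Block sizes for λ = 5: [1, 1]

Step 1 — from the characteristic polynomial, algebraic multiplicity of λ = 5 is 2. From dim ker(A − (5)·I) = 2, there are exactly 2 Jordan blocks for λ = 5.
Step 2 — from the minimal polynomial, the factor (x − 5) tells us the largest block for λ = 5 has size 1.
Step 3 — with total size 2, 2 blocks, and largest block 1, the block sizes (in nonincreasing order) are [1, 1].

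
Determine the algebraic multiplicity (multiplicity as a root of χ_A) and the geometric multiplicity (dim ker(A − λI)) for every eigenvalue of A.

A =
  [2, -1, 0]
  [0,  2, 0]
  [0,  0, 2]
λ = 2: alg = 3, geom = 2

Step 1 — factor the characteristic polynomial to read off the algebraic multiplicities:
  χ_A(x) = (x - 2)^3

Step 2 — compute geometric multiplicities via the rank-nullity identity g(λ) = n − rank(A − λI):
  rank(A − (2)·I) = 1, so dim ker(A − (2)·I) = n − 1 = 2

Summary:
  λ = 2: algebraic multiplicity = 3, geometric multiplicity = 2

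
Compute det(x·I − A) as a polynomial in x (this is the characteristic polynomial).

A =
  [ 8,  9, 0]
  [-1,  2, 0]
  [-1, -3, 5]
x^3 - 15*x^2 + 75*x - 125

Expanding det(x·I − A) (e.g. by cofactor expansion or by noting that A is similar to its Jordan form J, which has the same characteristic polynomial as A) gives
  χ_A(x) = x^3 - 15*x^2 + 75*x - 125
which factors as (x - 5)^3. The eigenvalues (with algebraic multiplicities) are λ = 5 with multiplicity 3.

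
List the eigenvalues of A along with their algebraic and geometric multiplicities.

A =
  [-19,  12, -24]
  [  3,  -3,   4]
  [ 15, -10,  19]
λ = -1: alg = 3, geom = 2

Step 1 — factor the characteristic polynomial to read off the algebraic multiplicities:
  χ_A(x) = (x + 1)^3

Step 2 — compute geometric multiplicities via the rank-nullity identity g(λ) = n − rank(A − λI):
  rank(A − (-1)·I) = 1, so dim ker(A − (-1)·I) = n − 1 = 2

Summary:
  λ = -1: algebraic multiplicity = 3, geometric multiplicity = 2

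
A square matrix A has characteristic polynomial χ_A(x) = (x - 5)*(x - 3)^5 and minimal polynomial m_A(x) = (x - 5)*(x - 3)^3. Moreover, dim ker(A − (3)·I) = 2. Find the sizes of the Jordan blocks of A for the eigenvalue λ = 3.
Block sizes for λ = 3: [3, 2]

Step 1 — from the characteristic polynomial, algebraic multiplicity of λ = 3 is 5. From dim ker(A − (3)·I) = 2, there are exactly 2 Jordan blocks for λ = 3.
Step 2 — from the minimal polynomial, the factor (x − 3)^3 tells us the largest block for λ = 3 has size 3.
Step 3 — with total size 5, 2 blocks, and largest block 3, the block sizes (in nonincreasing order) are [3, 2].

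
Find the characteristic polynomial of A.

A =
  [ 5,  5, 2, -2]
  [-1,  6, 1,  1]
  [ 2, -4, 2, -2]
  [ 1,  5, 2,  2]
x^4 - 15*x^3 + 84*x^2 - 208*x + 192

Expanding det(x·I − A) (e.g. by cofactor expansion or by noting that A is similar to its Jordan form J, which has the same characteristic polynomial as A) gives
  χ_A(x) = x^4 - 15*x^3 + 84*x^2 - 208*x + 192
which factors as (x - 4)^3*(x - 3). The eigenvalues (with algebraic multiplicities) are λ = 3 with multiplicity 1, λ = 4 with multiplicity 3.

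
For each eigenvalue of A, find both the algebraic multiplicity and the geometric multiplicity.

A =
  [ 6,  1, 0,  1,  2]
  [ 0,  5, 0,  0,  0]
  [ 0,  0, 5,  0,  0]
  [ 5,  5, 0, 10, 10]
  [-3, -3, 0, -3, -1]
λ = 5: alg = 5, geom = 4

Step 1 — factor the characteristic polynomial to read off the algebraic multiplicities:
  χ_A(x) = (x - 5)^5

Step 2 — compute geometric multiplicities via the rank-nullity identity g(λ) = n − rank(A − λI):
  rank(A − (5)·I) = 1, so dim ker(A − (5)·I) = n − 1 = 4

Summary:
  λ = 5: algebraic multiplicity = 5, geometric multiplicity = 4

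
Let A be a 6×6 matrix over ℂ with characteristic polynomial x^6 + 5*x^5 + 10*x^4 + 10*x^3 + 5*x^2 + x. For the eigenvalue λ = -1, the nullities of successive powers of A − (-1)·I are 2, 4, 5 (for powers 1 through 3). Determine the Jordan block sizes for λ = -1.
Block sizes for λ = -1: [3, 2]

From the dimensions of kernels of powers, the number of Jordan blocks of size at least j is d_j − d_{j−1} where d_j = dim ker(N^j) (with d_0 = 0). Computing the differences gives [2, 2, 1].
The number of blocks of size exactly k is (#blocks of size ≥ k) − (#blocks of size ≥ k + 1), so the partition is: 1 block(s) of size 2, 1 block(s) of size 3.
In nonincreasing order the block sizes are [3, 2].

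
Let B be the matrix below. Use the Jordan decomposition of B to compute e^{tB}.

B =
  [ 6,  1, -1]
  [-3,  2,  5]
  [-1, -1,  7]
e^{tB} =
  [-t^2*exp(5*t)/2 + t*exp(5*t) + exp(5*t), -t^2*exp(5*t)/2 + t*exp(5*t), t^2*exp(5*t) - t*exp(5*t)]
  [t^2*exp(5*t)/2 - 3*t*exp(5*t), t^2*exp(5*t)/2 - 3*t*exp(5*t) + exp(5*t), -t^2*exp(5*t) + 5*t*exp(5*t)]
  [-t*exp(5*t), -t*exp(5*t), 2*t*exp(5*t) + exp(5*t)]

Strategy: write B = P · J · P⁻¹ where J is a Jordan canonical form, so e^{tB} = P · e^{tJ} · P⁻¹, and e^{tJ} can be computed block-by-block.

B has Jordan form
J =
  [5, 1, 0]
  [0, 5, 1]
  [0, 0, 5]
(up to reordering of blocks).

Per-block formulas:
  For a 3×3 Jordan block J_3(5): exp(t · J_3(5)) = e^(5t)·(I + t·N + (t^2/2)·N^2), where N is the 3×3 nilpotent shift.

After assembling e^{tJ} and conjugating by P, we get:

e^{tB} =
  [-t^2*exp(5*t)/2 + t*exp(5*t) + exp(5*t), -t^2*exp(5*t)/2 + t*exp(5*t), t^2*exp(5*t) - t*exp(5*t)]
  [t^2*exp(5*t)/2 - 3*t*exp(5*t), t^2*exp(5*t)/2 - 3*t*exp(5*t) + exp(5*t), -t^2*exp(5*t) + 5*t*exp(5*t)]
  [-t*exp(5*t), -t*exp(5*t), 2*t*exp(5*t) + exp(5*t)]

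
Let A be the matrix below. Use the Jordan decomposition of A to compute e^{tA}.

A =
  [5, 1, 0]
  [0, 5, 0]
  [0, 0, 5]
e^{tA} =
  [exp(5*t), t*exp(5*t), 0]
  [0, exp(5*t), 0]
  [0, 0, exp(5*t)]

Strategy: write A = P · J · P⁻¹ where J is a Jordan canonical form, so e^{tA} = P · e^{tJ} · P⁻¹, and e^{tJ} can be computed block-by-block.

A has Jordan form
J =
  [5, 1, 0]
  [0, 5, 0]
  [0, 0, 5]
(up to reordering of blocks).

Per-block formulas:
  For a 1×1 block at λ = 5: exp(t · [5]) = [e^(5t)].
  For a 2×2 Jordan block J_2(5): exp(t · J_2(5)) = e^(5t)·(I + t·N), where N is the 2×2 nilpotent shift.

After assembling e^{tJ} and conjugating by P, we get:

e^{tA} =
  [exp(5*t), t*exp(5*t), 0]
  [0, exp(5*t), 0]
  [0, 0, exp(5*t)]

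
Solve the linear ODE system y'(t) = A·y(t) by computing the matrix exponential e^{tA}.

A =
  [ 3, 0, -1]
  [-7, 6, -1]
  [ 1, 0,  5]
e^{tA} =
  [-t*exp(4*t) + exp(4*t), 0, -t*exp(4*t)]
  [-3*t*exp(4*t) - 2*exp(6*t) + 2*exp(4*t), exp(6*t), -3*t*exp(4*t) + exp(6*t) - exp(4*t)]
  [t*exp(4*t), 0, t*exp(4*t) + exp(4*t)]

Strategy: write A = P · J · P⁻¹ where J is a Jordan canonical form, so e^{tA} = P · e^{tJ} · P⁻¹, and e^{tJ} can be computed block-by-block.

A has Jordan form
J =
  [4, 1, 0]
  [0, 4, 0]
  [0, 0, 6]
(up to reordering of blocks).

Per-block formulas:
  For a 1×1 block at λ = 6: exp(t · [6]) = [e^(6t)].
  For a 2×2 Jordan block J_2(4): exp(t · J_2(4)) = e^(4t)·(I + t·N), where N is the 2×2 nilpotent shift.

After assembling e^{tJ} and conjugating by P, we get:

e^{tA} =
  [-t*exp(4*t) + exp(4*t), 0, -t*exp(4*t)]
  [-3*t*exp(4*t) - 2*exp(6*t) + 2*exp(4*t), exp(6*t), -3*t*exp(4*t) + exp(6*t) - exp(4*t)]
  [t*exp(4*t), 0, t*exp(4*t) + exp(4*t)]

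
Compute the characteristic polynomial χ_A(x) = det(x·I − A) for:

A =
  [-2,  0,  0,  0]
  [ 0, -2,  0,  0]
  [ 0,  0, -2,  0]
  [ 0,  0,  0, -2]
x^4 + 8*x^3 + 24*x^2 + 32*x + 16

Expanding det(x·I − A) (e.g. by cofactor expansion or by noting that A is similar to its Jordan form J, which has the same characteristic polynomial as A) gives
  χ_A(x) = x^4 + 8*x^3 + 24*x^2 + 32*x + 16
which factors as (x + 2)^4. The eigenvalues (with algebraic multiplicities) are λ = -2 with multiplicity 4.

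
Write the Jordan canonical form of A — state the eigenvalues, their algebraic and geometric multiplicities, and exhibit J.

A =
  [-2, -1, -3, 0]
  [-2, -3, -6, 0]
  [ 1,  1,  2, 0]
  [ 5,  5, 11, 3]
J_2(-1) ⊕ J_1(-1) ⊕ J_1(3)

The characteristic polynomial is
  det(x·I − A) = x^4 - 6*x^2 - 8*x - 3 = (x - 3)*(x + 1)^3

Eigenvalues and multiplicities (the geometric multiplicity of λ is n − rank(A − λI), which equals the number of Jordan blocks for λ):
  λ = -1: algebraic multiplicity = 3, geometric multiplicity = 2
  λ = 3: algebraic multiplicity = 1, geometric multiplicity = 1

Determining the block sizes for each eigenvalue:
  λ = -1: 2 blocks summing to 3 forces exactly one block of size 2 and the rest size 1 → block sizes [2, 1]
  λ = 3: one block (gm = 1), so the single block has size am = 1 → block sizes [1]

Assembling the blocks gives a Jordan form
J =
  [-1,  1,  0, 0]
  [ 0, -1,  0, 0]
  [ 0,  0, -1, 0]
  [ 0,  0,  0, 3]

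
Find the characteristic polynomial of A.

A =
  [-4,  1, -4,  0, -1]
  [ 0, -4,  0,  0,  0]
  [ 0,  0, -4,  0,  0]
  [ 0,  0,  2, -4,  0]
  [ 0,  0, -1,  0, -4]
x^5 + 20*x^4 + 160*x^3 + 640*x^2 + 1280*x + 1024

Expanding det(x·I − A) (e.g. by cofactor expansion or by noting that A is similar to its Jordan form J, which has the same characteristic polynomial as A) gives
  χ_A(x) = x^5 + 20*x^4 + 160*x^3 + 640*x^2 + 1280*x + 1024
which factors as (x + 4)^5. The eigenvalues (with algebraic multiplicities) are λ = -4 with multiplicity 5.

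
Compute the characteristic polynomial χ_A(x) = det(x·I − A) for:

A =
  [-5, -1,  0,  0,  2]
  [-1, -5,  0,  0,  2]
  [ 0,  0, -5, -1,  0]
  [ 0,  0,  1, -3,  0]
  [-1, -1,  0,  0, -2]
x^5 + 20*x^4 + 160*x^3 + 640*x^2 + 1280*x + 1024

Expanding det(x·I − A) (e.g. by cofactor expansion or by noting that A is similar to its Jordan form J, which has the same characteristic polynomial as A) gives
  χ_A(x) = x^5 + 20*x^4 + 160*x^3 + 640*x^2 + 1280*x + 1024
which factors as (x + 4)^5. The eigenvalues (with algebraic multiplicities) are λ = -4 with multiplicity 5.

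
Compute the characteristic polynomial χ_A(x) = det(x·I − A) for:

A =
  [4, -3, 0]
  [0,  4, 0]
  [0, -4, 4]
x^3 - 12*x^2 + 48*x - 64

Expanding det(x·I − A) (e.g. by cofactor expansion or by noting that A is similar to its Jordan form J, which has the same characteristic polynomial as A) gives
  χ_A(x) = x^3 - 12*x^2 + 48*x - 64
which factors as (x - 4)^3. The eigenvalues (with algebraic multiplicities) are λ = 4 with multiplicity 3.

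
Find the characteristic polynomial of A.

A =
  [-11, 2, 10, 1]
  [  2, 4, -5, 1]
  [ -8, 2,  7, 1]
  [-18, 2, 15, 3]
x^4 - 3*x^3 - 6*x^2 + 28*x - 24

Expanding det(x·I − A) (e.g. by cofactor expansion or by noting that A is similar to its Jordan form J, which has the same characteristic polynomial as A) gives
  χ_A(x) = x^4 - 3*x^3 - 6*x^2 + 28*x - 24
which factors as (x - 2)^3*(x + 3). The eigenvalues (with algebraic multiplicities) are λ = -3 with multiplicity 1, λ = 2 with multiplicity 3.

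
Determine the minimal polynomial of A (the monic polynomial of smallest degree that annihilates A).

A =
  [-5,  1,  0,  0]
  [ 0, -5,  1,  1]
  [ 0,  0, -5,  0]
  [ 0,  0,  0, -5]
x^3 + 15*x^2 + 75*x + 125

The characteristic polynomial is χ_A(x) = (x + 5)^4, so the eigenvalues are known. The minimal polynomial is
  m_A(x) = Π_λ (x − λ)^{k_λ}
where k_λ is the size of the *largest* Jordan block for λ (equivalently, the smallest k with (A − λI)^k v = 0 for every generalised eigenvector v of λ).

  λ = -5: largest Jordan block has size 3, contributing (x + 5)^3

So m_A(x) = (x + 5)^3 = x^3 + 15*x^2 + 75*x + 125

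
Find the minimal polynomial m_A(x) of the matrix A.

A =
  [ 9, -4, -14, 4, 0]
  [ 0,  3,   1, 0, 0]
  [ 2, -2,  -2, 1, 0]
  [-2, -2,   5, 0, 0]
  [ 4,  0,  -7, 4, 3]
x^4 - 10*x^3 + 36*x^2 - 54*x + 27

The characteristic polynomial is χ_A(x) = (x - 3)^4*(x - 1), so the eigenvalues are known. The minimal polynomial is
  m_A(x) = Π_λ (x − λ)^{k_λ}
where k_λ is the size of the *largest* Jordan block for λ (equivalently, the smallest k with (A − λI)^k v = 0 for every generalised eigenvector v of λ).

  λ = 1: largest Jordan block has size 1, contributing (x − 1)
  λ = 3: largest Jordan block has size 3, contributing (x − 3)^3

So m_A(x) = (x - 3)^3*(x - 1) = x^4 - 10*x^3 + 36*x^2 - 54*x + 27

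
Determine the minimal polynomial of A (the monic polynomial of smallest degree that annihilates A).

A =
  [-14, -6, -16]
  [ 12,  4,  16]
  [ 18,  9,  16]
x^3 - 6*x^2 + 32

The characteristic polynomial is χ_A(x) = (x - 4)^2*(x + 2), so the eigenvalues are known. The minimal polynomial is
  m_A(x) = Π_λ (x − λ)^{k_λ}
where k_λ is the size of the *largest* Jordan block for λ (equivalently, the smallest k with (A − λI)^k v = 0 for every generalised eigenvector v of λ).

  λ = -2: largest Jordan block has size 1, contributing (x + 2)
  λ = 4: largest Jordan block has size 2, contributing (x − 4)^2

So m_A(x) = (x - 4)^2*(x + 2) = x^3 - 6*x^2 + 32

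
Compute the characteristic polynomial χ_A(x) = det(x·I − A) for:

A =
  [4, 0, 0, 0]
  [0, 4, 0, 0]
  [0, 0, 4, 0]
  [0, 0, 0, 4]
x^4 - 16*x^3 + 96*x^2 - 256*x + 256

Expanding det(x·I − A) (e.g. by cofactor expansion or by noting that A is similar to its Jordan form J, which has the same characteristic polynomial as A) gives
  χ_A(x) = x^4 - 16*x^3 + 96*x^2 - 256*x + 256
which factors as (x - 4)^4. The eigenvalues (with algebraic multiplicities) are λ = 4 with multiplicity 4.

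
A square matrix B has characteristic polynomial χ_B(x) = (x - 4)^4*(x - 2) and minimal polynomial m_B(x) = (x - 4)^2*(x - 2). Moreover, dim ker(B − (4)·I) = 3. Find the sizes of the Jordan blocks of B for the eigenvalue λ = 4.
Block sizes for λ = 4: [2, 1, 1]

Step 1 — from the characteristic polynomial, algebraic multiplicity of λ = 4 is 4. From dim ker(B − (4)·I) = 3, there are exactly 3 Jordan blocks for λ = 4.
Step 2 — from the minimal polynomial, the factor (x − 4)^2 tells us the largest block for λ = 4 has size 2.
Step 3 — with total size 4, 3 blocks, and largest block 2, the block sizes (in nonincreasing order) are [2, 1, 1].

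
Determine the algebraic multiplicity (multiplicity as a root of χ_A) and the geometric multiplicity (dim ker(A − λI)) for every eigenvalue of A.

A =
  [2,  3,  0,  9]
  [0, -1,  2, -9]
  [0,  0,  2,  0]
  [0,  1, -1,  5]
λ = 2: alg = 4, geom = 2

Step 1 — factor the characteristic polynomial to read off the algebraic multiplicities:
  χ_A(x) = (x - 2)^4

Step 2 — compute geometric multiplicities via the rank-nullity identity g(λ) = n − rank(A − λI):
  rank(A − (2)·I) = 2, so dim ker(A − (2)·I) = n − 2 = 2

Summary:
  λ = 2: algebraic multiplicity = 4, geometric multiplicity = 2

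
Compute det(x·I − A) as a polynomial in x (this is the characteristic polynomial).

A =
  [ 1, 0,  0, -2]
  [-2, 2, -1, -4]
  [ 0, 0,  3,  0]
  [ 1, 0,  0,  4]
x^4 - 10*x^3 + 37*x^2 - 60*x + 36

Expanding det(x·I − A) (e.g. by cofactor expansion or by noting that A is similar to its Jordan form J, which has the same characteristic polynomial as A) gives
  χ_A(x) = x^4 - 10*x^3 + 37*x^2 - 60*x + 36
which factors as (x - 3)^2*(x - 2)^2. The eigenvalues (with algebraic multiplicities) are λ = 2 with multiplicity 2, λ = 3 with multiplicity 2.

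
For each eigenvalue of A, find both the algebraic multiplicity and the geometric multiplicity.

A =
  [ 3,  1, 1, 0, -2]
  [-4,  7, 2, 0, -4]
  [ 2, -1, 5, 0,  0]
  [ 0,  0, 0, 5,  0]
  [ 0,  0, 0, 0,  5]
λ = 5: alg = 5, geom = 3

Step 1 — factor the characteristic polynomial to read off the algebraic multiplicities:
  χ_A(x) = (x - 5)^5

Step 2 — compute geometric multiplicities via the rank-nullity identity g(λ) = n − rank(A − λI):
  rank(A − (5)·I) = 2, so dim ker(A − (5)·I) = n − 2 = 3

Summary:
  λ = 5: algebraic multiplicity = 5, geometric multiplicity = 3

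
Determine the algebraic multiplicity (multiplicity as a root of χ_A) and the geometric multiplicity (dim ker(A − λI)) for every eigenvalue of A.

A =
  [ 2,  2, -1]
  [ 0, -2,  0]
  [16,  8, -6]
λ = -2: alg = 3, geom = 2

Step 1 — factor the characteristic polynomial to read off the algebraic multiplicities:
  χ_A(x) = (x + 2)^3

Step 2 — compute geometric multiplicities via the rank-nullity identity g(λ) = n − rank(A − λI):
  rank(A − (-2)·I) = 1, so dim ker(A − (-2)·I) = n − 1 = 2

Summary:
  λ = -2: algebraic multiplicity = 3, geometric multiplicity = 2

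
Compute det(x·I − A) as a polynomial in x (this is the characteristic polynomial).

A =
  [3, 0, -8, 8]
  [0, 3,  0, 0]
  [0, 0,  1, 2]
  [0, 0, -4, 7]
x^4 - 14*x^3 + 72*x^2 - 162*x + 135

Expanding det(x·I − A) (e.g. by cofactor expansion or by noting that A is similar to its Jordan form J, which has the same characteristic polynomial as A) gives
  χ_A(x) = x^4 - 14*x^3 + 72*x^2 - 162*x + 135
which factors as (x - 5)*(x - 3)^3. The eigenvalues (with algebraic multiplicities) are λ = 3 with multiplicity 3, λ = 5 with multiplicity 1.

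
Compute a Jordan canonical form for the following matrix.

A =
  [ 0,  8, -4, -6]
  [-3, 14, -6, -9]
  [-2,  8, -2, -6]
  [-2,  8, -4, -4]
J_2(2) ⊕ J_1(2) ⊕ J_1(2)

The characteristic polynomial is
  det(x·I − A) = x^4 - 8*x^3 + 24*x^2 - 32*x + 16 = (x - 2)^4

Eigenvalues and multiplicities (the geometric multiplicity of λ is n − rank(A − λI), which equals the number of Jordan blocks for λ):
  λ = 2: algebraic multiplicity = 4, geometric multiplicity = 3

Determining the block sizes for each eigenvalue:
  λ = 2: 3 blocks summing to 4 forces exactly one block of size 2 and the rest size 1 → block sizes [2, 1, 1]

Assembling the blocks gives a Jordan form
J =
  [2, 1, 0, 0]
  [0, 2, 0, 0]
  [0, 0, 2, 0]
  [0, 0, 0, 2]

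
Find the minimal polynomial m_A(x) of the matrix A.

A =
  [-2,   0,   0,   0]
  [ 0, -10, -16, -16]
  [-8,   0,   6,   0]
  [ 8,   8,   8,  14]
x^2 - 4*x - 12

The characteristic polynomial is χ_A(x) = (x - 6)^2*(x + 2)^2, so the eigenvalues are known. The minimal polynomial is
  m_A(x) = Π_λ (x − λ)^{k_λ}
where k_λ is the size of the *largest* Jordan block for λ (equivalently, the smallest k with (A − λI)^k v = 0 for every generalised eigenvector v of λ).

  λ = -2: largest Jordan block has size 1, contributing (x + 2)
  λ = 6: largest Jordan block has size 1, contributing (x − 6)

So m_A(x) = (x - 6)*(x + 2) = x^2 - 4*x - 12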